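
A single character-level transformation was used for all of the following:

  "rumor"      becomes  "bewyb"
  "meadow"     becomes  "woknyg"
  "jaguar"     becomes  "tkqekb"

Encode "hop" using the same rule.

ryz

Compare letters: r→b is +10, u→e is +10, m→w is +10 — a constant shift. Each letter is shifted forward by 10 in the alphabet (a Caesar shift of +10).
For hop: h+10=r, o+10=y, p+10=z.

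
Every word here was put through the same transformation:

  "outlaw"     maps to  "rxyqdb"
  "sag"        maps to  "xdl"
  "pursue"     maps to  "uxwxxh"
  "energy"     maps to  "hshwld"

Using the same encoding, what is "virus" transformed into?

Vowels shift forward by 3 and consonants shift forward by 5.
For virus: v(cons)+5=a, i(vowel)+3=l, r(cons)+5=w, u(vowel)+3=x, s(cons)+5=x.

alwxx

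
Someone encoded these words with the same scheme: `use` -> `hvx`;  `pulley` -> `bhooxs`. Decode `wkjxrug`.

The output letters match the input read backwards, each shifted +3: use reversed is esu. The word is reversed, then every letter is shifted forward by 3.
Decoding wkjxrug: shift back: w−3=t, k−3=h, j−3=g, x−3=u, r−3=o, u−3=r, g−3=d → thguord; then reverse → drought.

drought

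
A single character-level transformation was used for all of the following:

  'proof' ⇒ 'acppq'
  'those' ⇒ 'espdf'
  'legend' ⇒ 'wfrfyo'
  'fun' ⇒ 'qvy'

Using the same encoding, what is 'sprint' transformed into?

The shift depends on letter class: consonant p→a is +11, but vowel o→p is +1. Two shifts are in play — +1 for a/e/i/o/u, +11 for every other letter.
On sprint: s(cons)+11=d, p(cons)+11=a, r(cons)+11=c, i(vowel)+1=j, n(cons)+11=y, t(cons)+11=e.

dacjye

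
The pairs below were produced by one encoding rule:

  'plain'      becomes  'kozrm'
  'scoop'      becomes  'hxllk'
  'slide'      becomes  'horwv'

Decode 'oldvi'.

lower

Each letter is replaced by its mirror in the alphabet: a↔z, b↔y, c↔x, and so on (the Atbash cipher).
Undoing it on oldvi: o↔l, l↔o, d↔w, v↔e, i↔r.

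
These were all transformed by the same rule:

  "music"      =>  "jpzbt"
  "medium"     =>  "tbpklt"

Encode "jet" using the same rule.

alq

The output letters match the input read backwards, each shifted +7: music reversed is cisum. The word is reversed, then every letter is shifted forward by 7.
Applying it to jet: reverse → tej; then shift: t+7=a, e+7=l, j+7=q.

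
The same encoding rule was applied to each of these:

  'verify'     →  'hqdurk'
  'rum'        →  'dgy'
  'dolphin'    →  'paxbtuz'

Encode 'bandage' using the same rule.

Compare letters: v→h is +12, e→q is +12, r→d is +12 — a constant shift. Every letter moves 12 places later in the alphabet, wrapping around z→a.
For bandage: b+12=n, a+12=m, n+12=z, d+12=p, a+12=m, g+12=s, e+12=q.

nmzpmsq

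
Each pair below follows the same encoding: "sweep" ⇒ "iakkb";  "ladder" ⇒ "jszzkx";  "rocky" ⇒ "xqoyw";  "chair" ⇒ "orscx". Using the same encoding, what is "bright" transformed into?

s(18)→i(8) and w(22)→a(0) fit y≡11x+18 (mod 26); the inverse of 11 mod 26 is 19. Each letter's alphabet position (a=0..z=25) is mapped through 11·x+18 mod 26 — an affine cipher.
For bright: b(1)→11·1+18≡3=d; r(17)→11·17+18≡23=x; i(8)→11·8+18≡2=c; g(6)→11·6+18≡6=g; h(7)→11·7+18≡17=r; t(19)→11·19+18≡19=t (all mod 26).

dxcgrt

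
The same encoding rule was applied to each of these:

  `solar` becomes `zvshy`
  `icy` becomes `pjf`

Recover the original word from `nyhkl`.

grade

Compare letters: s→z is +7, o→v is +7, l→s is +7 — a constant shift. This is a Caesar cipher with shift 7.
Undoing it on nyhkl: n−7=g, y−7=r, h−7=a, k−7=d, l−7=e.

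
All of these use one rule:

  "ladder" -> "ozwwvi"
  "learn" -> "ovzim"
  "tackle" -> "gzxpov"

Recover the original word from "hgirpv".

This is the alphabet-reversal cipher (Atbash): a becomes z, b becomes y, etc.
Undoing it on hgirpv: h↔s, g↔t, i↔r, r↔i, p↔k, v↔e.

strike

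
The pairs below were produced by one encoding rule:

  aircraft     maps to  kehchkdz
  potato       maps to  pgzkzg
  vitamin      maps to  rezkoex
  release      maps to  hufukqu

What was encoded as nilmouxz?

judgment

a(0)→k(10) and i(8)→e(4) fit y≡9x+10 (mod 26); the inverse of 9 mod 26 is 3. This is an affine cipher: with a=0,…,z=25, each position x becomes (9x+10) mod 26.
Undoing it on nilmouxz: n(13)→3·(13−10)≡9=j; i(8)→3·(8−10)≡20=u; l(11)→3·(11−10)≡3=d; m(12)→3·(12−10)≡6=g; o(14)→3·(14−10)≡12=m; u(20)→3·(20−10)≡4=e; x(23)→3·(23−10)≡13=n; z(25)→3·(25−10)≡19=t (all mod 26).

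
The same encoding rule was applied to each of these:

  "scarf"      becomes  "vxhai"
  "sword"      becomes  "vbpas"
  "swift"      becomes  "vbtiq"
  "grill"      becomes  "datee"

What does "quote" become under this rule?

s(18)→v(21) and c(2)→x(23) fit y≡21x+7 (mod 26); the inverse of 21 mod 26 is 5. Each letter's alphabet position (a=0..z=25) is mapped through 21·x+7 mod 26 — an affine cipher.
Applying it to quote: q(16)→21·16+7≡5=f; u(20)→21·20+7≡11=l; o(14)→21·14+7≡15=p; t(19)→21·19+7≡16=q; e(4)→21·4+7≡13=n (all mod 26).

flpqn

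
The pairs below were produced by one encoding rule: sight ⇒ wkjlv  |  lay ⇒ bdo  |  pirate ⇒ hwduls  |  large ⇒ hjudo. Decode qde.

ban

The word is reversed, then every letter is shifted forward by 3.
Undoing it on qde: shift back: q−3=n, d−3=a, e−3=b → nab; then reverse → ban.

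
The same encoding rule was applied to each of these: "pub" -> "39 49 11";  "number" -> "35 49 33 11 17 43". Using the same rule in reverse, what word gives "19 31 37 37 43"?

The formula is n = 2×(alphabet index, a=1) + 7.
Undoing it on 19 31 37 37 43: 19→(19−7)÷2=6=f, 31→(31−7)÷2=12=l, 37→(37−7)÷2=15=o, 37→(37−7)÷2=15=o, 43→(43−7)÷2=18=r.

floor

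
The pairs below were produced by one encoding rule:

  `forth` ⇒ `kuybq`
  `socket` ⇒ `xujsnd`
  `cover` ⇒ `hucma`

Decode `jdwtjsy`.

explain

In forth: f→k is +5, o→u is +6, r→y is +7, t→b is +8 — the shift increases by 1 each position. Each letter shifts forward by (position + 5), i.e. 5, 6, 7, … — the shift grows by one for each successive letter.
Undoing it on jdwtjsy: j−5=e, d−6=x, w−7=p, t−8=l, j−9=a, s−10=i, y−11=n.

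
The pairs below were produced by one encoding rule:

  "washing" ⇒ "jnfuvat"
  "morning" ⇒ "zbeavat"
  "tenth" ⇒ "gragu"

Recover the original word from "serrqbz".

freedom

Every letter moves 13 places later in the alphabet, wrapping around z→a.
Undoing it on serrqbz: s−13=f, e−13=r, r−13=e, r−13=e, q−13=d, b−13=o, z−13=m.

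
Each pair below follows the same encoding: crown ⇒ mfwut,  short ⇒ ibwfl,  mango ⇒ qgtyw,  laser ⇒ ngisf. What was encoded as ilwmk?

c(2)→m(12) and r(17)→f(5) fit y≡3x+6 (mod 26); the inverse of 3 mod 26 is 9. Each letter's alphabet position (a=0..z=25) is mapped through 3·x+6 mod 26 — an affine cipher.
Decoding ilwmk: i(8)→9·(8−6)≡18=s; l(11)→9·(11−6)≡19=t; w(22)→9·(22−6)≡14=o; m(12)→9·(12−6)≡2=c; k(10)→9·(10−6)≡10=k (all mod 26).

stock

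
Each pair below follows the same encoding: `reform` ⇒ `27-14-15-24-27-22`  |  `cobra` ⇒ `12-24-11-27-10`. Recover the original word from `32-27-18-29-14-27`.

r is letter #18 and maps to 27: an offset of 9. Letters become their 1-based position plus 9 (so a→10, b→11, …).
Reversing it on 32-27-18-29-14-27: 32→(32−9)÷1=23=w, 27→(27−9)÷1=18=r, 18→(18−9)÷1=9=i, 29→(29−9)÷1=20=t, 14→(14−9)÷1=5=e, 27→(27−9)÷1=18=r.

writer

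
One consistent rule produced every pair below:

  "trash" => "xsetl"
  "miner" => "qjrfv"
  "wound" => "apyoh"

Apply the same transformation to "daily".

Shifts by position in trash: pos 0: t→x (+4), pos 1: r→s (+1), pos 2: a→e (+4), pos 3: s→t (+1) — repeating every 2. The shifts repeat in a cycle of length 2: positions 0,1,… shift by +4, +1, then the pattern repeats.
For daily: d+4=h, a+1=b, i+4=m, l+1=m, y+4=c.

hbmmc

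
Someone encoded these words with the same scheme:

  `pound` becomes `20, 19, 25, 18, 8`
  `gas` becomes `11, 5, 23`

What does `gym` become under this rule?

11, 29, 17

p is letter #16 and maps to 20: an offset of 4. Letters become their 1-based position plus 4 (so a→5, b→6, …).
For gym: g=7→11, y=25→29, m=13→17.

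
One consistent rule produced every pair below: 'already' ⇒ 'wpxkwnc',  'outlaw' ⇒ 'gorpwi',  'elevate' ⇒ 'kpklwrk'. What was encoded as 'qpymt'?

a(0)→w(22) and l(11)→p(15) fit y≡23x+22 (mod 26); the inverse of 23 mod 26 is 17. Treating letters as 0–25, the rule is x ↦ 23x + 22 (mod 26).
Reversing it on qpymt: q(16)→17·(16−22)≡2=c; p(15)→17·(15−22)≡11=l; y(24)→17·(24−22)≡8=i; m(12)→17·(12−22)≡12=m; t(19)→17·(19−22)≡1=b (all mod 26).

climb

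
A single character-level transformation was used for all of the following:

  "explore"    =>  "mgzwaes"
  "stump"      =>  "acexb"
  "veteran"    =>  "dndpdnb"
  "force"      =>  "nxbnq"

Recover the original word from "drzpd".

viper

In explore: e→m is +8, x→g is +9, p→z is +10, l→w is +11 — the shift increases by 1 each position. Each letter shifts forward by (position + 8), i.e. 8, 9, 10, … — the shift grows by one for each successive letter.
Undoing it on drzpd: d−8=v, r−9=i, z−10=p, p−11=e, d−12=r.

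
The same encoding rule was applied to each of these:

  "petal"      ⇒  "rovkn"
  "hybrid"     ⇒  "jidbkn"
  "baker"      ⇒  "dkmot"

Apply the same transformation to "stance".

udcxeo

Shifts by position in petal: pos 0: p→r (+2), pos 1: e→o (+10), pos 2: t→v (+2), pos 3: a→k (+10) — repeating every 2. It's a Vigenère-style cipher with numeric key [2,10]: position i shifts by key[i mod 2].
For stance: s+2=u, t+10=d, a+2=c, n+10=x, c+2=e, e+10=o.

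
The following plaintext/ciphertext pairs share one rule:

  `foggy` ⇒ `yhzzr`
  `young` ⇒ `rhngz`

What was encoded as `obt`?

via

Compare letters: f→y is +19, o→h is +19, g→z is +19 — a constant shift. It's a constant shift of +19 (ROT19).
Decoding obt: o−19=v, b−19=i, t−19=a.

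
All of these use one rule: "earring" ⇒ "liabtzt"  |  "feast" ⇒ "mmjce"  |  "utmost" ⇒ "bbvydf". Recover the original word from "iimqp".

badge

Letter i (0-indexed) is shifted by i+7, so successive shifts are 7, 8, 9, ….
Undoing it on iimqp: i−7=b, i−8=a, m−9=d, q−10=g, p−11=e.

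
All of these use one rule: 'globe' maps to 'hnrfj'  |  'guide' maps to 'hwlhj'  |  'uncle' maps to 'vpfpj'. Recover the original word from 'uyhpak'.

In globe: g→h is +1, l→n is +2, o→r is +3, b→f is +4 — the shift increases by 1 each position. Each letter shifts forward by (position + 1), i.e. 1, 2, 3, … — the shift grows by one for each successive letter.
Reversing it on uyhpak: u−1=t, y−2=w, h−3=e, p−4=l, a−5=v, k−6=e.

twelve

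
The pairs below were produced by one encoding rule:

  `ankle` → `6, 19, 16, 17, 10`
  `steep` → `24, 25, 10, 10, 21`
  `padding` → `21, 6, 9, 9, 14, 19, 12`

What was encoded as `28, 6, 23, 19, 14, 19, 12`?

a is letter #1 and maps to 6: an offset of 5. The number is (letter's place in the alphabet, a=1) + 5.
Decoding 28, 6, 23, 19, 14, 19, 12: 28→(28−5)÷1=23=w, 6→(6−5)÷1=1=a, 23→(23−5)÷1=18=r, 19→(19−5)÷1=14=n, 14→(14−5)÷1=9=i, 19→(19−5)÷1=14=n, 12→(12−5)÷1=7=g.

warning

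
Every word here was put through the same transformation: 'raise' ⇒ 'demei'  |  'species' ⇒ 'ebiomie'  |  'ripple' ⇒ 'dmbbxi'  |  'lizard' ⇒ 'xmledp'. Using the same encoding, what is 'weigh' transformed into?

iimst

The shift depends on letter class: consonant r→d is +12, but vowel a→e is +4. Two shifts are in play — +4 for a/e/i/o/u, +12 for every other letter.
For weigh: w(cons)+12=i, e(vowel)+4=i, i(vowel)+4=m, g(cons)+12=s, h(cons)+12=t.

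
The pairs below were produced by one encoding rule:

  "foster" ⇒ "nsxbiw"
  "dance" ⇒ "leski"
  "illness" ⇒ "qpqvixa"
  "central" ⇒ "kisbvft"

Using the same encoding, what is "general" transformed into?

Shifts by position in foster: pos 0: f→n (+8), pos 1: o→s (+4), pos 2: s→x (+5), pos 3: t→b (+8), pos 4: e→i (+4), pos 5: r→w (+5) — repeating every 3. The shifts repeat in a cycle of length 3: positions 0,1,… shift by +8, +4, +5, then the pattern repeats.
For general: g+8=o, e+4=i, n+5=s, e+8=m, r+4=v, a+5=f, l+8=t.

oismvft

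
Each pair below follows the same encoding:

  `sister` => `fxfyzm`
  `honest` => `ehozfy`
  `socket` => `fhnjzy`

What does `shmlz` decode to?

s(18)→f(5) and i(8)→x(23) fit y≡19x+1 (mod 26); the inverse of 19 mod 26 is 11. Each letter's alphabet position (a=0..z=25) is mapped through 19·x+1 mod 26 — an affine cipher.
Undoing it on shmlz: s(18)→11·(18−1)≡5=f; h(7)→11·(7−1)≡14=o; m(12)→11·(12−1)≡17=r; l(11)→11·(11−1)≡6=g; z(25)→11·(25−1)≡4=e (all mod 26).

forge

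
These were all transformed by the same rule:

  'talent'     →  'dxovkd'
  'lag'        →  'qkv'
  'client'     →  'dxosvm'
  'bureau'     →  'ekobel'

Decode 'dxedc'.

stunt

The output letters match the input read backwards, each shifted +10: talent reversed is tnelat. Read the word backwards and shift each letter +10.
Decoding dxedc: shift back: d−10=t, x−10=n, e−10=u, d−10=t, c−10=s → tnuts; then reverse → stunt.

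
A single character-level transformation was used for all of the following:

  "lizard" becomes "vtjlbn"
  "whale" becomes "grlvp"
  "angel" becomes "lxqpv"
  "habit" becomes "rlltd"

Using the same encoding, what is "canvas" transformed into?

The shift depends on letter class: consonant l→v is +10, but vowel i→t is +11. The rule splits by letter class: vowels +11, consonants +10.
On canvas: c(cons)+10=m, a(vowel)+11=l, n(cons)+10=x, v(cons)+10=f, a(vowel)+11=l, s(cons)+10=c.

mlxflc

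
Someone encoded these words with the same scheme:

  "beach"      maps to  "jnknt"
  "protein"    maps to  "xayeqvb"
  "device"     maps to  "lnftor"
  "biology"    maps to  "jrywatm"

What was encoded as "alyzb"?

In beach: b→j is +8, e→n is +9, a→k is +10, c→n is +11 — the shift increases by 1 each position. The shift increases by 1 at each position, starting from +8: 8, 9, 10, ….
Reversing it on alyzb: a−8=s, l−9=c, y−10=o, z−11=o, b−12=p.

scoop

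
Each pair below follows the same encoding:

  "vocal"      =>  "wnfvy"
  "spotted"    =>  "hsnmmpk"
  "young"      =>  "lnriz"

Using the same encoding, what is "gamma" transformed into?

zvddv

v(21)→w(22) and o(14)→n(13) fit y≡5x+21 (mod 26); the inverse of 5 mod 26 is 21. This is an affine cipher: with a=0,…,z=25, each position x becomes (5x+21) mod 26.
For gamma: g(6)→5·6+21≡25=z; a(0)→5·0+21≡21=v; m(12)→5·12+21≡3=d; m(12)→5·12+21≡3=d; a(0)→5·0+21≡21=v (all mod 26).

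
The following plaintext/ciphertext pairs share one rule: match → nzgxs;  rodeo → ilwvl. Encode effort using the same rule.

vuulig

Each letter is replaced by its mirror in the alphabet: a↔z, b↔y, c↔x, and so on (the Atbash cipher).
For effort: e↔v, f↔u, f↔u, o↔l, r↔i, t↔g.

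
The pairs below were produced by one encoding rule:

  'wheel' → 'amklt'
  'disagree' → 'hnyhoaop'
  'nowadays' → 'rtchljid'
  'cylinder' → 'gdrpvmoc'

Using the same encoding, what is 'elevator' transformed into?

In wheel: w→a is +4, h→m is +5, e→k is +6, e→l is +7 — the shift increases by 1 each position. Letter i (0-indexed) is shifted by i+4, so successive shifts are 4, 5, 6, ….
On elevator: e+4=i, l+5=q, e+6=k, v+7=c, a+8=i, t+9=c, o+10=y, r+11=c.

iqkcicyc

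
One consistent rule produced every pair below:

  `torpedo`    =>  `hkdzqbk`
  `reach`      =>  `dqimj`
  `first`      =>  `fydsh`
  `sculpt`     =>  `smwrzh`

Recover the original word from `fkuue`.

This is an affine cipher: with a=0,…,z=25, each position x becomes (15x+8) mod 26.
Undoing it on fkuue: f(5)→7·(5−8)≡5=f; k(10)→7·(10−8)≡14=o; u(20)→7·(20−8)≡6=g; u(20)→7·(20−8)≡6=g; e(4)→7·(4−8)≡24=y (all mod 26).

foggy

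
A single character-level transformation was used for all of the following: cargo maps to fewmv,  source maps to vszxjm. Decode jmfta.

In cargo: c→f is +3, a→e is +4, r→w is +5, g→m is +6 — the shift increases by 1 each position. Each letter shifts forward by (position + 3), i.e. 3, 4, 5, … — the shift grows by one for each successive letter.
Decoding jmfta: j−3=g, m−4=i, f−5=a, t−6=n, a−7=t.

giant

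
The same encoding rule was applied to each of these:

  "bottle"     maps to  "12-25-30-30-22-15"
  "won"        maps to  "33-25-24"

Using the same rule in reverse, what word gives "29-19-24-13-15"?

b is letter #2 and maps to 12: an offset of 10. Letters become their 1-based position plus 10 (so a→11, b→12, …).
Decoding 29-19-24-13-15: 29→(29−10)÷1=19=s, 19→(19−10)÷1=9=i, 24→(24−10)÷1=14=n, 13→(13−10)÷1=3=c, 15→(15−10)÷1=5=e.

since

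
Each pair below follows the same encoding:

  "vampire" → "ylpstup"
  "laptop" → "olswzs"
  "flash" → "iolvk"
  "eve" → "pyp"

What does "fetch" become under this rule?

ipwfk

The shift depends on letter class: consonant v→y is +3, but vowel a→l is +11. Vowels shift forward by 11 and consonants shift forward by 3.
For fetch: f(cons)+3=i, e(vowel)+11=p, t(cons)+3=w, c(cons)+3=f, h(cons)+3=k.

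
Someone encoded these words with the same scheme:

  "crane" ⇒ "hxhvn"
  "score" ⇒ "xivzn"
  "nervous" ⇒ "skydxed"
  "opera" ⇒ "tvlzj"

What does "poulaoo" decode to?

In crane: c→h is +5, r→x is +6, a→h is +7, n→v is +8 — the shift increases by 1 each position. The shift increases by 1 at each position, starting from +5: 5, 6, 7, ….
Reversing it on poulaoo: p−5=k, o−6=i, u−7=n, l−8=d, a−9=r, o−10=e, o−11=d.

kindred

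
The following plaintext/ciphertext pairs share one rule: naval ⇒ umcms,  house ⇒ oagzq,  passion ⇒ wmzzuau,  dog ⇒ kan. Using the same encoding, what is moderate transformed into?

takqymaq

The shift depends on letter class: consonant n→u is +7, but vowel a→m is +12. The rule splits by letter class: vowels +12, consonants +7.
Applying it to moderate: m(cons)+7=t, o(vowel)+12=a, d(cons)+7=k, e(vowel)+12=q, r(cons)+7=y, a(vowel)+12=m, t(cons)+7=a, e(vowel)+12=q.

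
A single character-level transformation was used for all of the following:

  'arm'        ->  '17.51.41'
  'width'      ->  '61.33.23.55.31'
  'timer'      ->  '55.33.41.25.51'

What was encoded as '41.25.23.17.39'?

With a=1..z=26, the number is 2·pos + 15.
Undoing it on 41.25.23.17.39: 41→(41−15)÷2=13=m, 25→(25−15)÷2=5=e, 23→(23−15)÷2=4=d, 17→(17−15)÷2=1=a, 39→(39−15)÷2=12=l.

medal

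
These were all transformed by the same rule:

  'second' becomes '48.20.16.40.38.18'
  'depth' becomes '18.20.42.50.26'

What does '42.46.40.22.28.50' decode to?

With a=1..z=26, the number is 2·pos + 10.
Decoding 42.46.40.22.28.50: 42→(42−10)÷2=16=p, 46→(46−10)÷2=18=r, 40→(40−10)÷2=15=o, 22→(22−10)÷2=6=f, 28→(28−10)÷2=9=i, 50→(50−10)÷2=20=t.

profit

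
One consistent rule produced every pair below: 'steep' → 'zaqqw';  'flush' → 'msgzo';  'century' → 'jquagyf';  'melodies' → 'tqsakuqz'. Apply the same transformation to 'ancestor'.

The shift depends on letter class: consonant s→z is +7, but vowel e→q is +12. The rule splits by letter class: vowels +12, consonants +7.
Applying it to ancestor: a(vowel)+12=m, n(cons)+7=u, c(cons)+7=j, e(vowel)+12=q, s(cons)+7=z, t(cons)+7=a, o(vowel)+12=a, r(cons)+7=y.

mujqzaay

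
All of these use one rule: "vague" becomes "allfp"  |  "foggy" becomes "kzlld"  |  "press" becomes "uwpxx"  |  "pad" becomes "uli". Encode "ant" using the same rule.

lsy

The shift depends on letter class: consonant v→a is +5, but vowel a→l is +11. The rule splits by letter class: vowels +11, consonants +5.
Applying it to ant: a(vowel)+11=l, n(cons)+5=s, t(cons)+5=y.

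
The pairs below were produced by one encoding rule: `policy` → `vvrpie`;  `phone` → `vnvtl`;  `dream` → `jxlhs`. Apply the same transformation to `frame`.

The shift depends on letter class: consonant p→v is +6, but vowel o→v is +7. Vowels shift forward by 7 and consonants shift forward by 6.
Applying it to frame: f(cons)+6=l, r(cons)+6=x, a(vowel)+7=h, m(cons)+6=s, e(vowel)+7=l.

lxhsl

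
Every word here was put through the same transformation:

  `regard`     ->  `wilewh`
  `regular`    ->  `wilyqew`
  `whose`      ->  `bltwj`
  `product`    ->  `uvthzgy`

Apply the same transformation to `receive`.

Shifts by position in regard: pos 0: r→w (+5), pos 1: e→i (+4), pos 2: g→l (+5), pos 3: a→e (+4) — repeating every 2. The shifts repeat in a cycle of length 2: positions 0,1,… shift by +5, +4, then the pattern repeats.
On receive: r+5=w, e+4=i, c+5=h, e+4=i, i+5=n, v+4=z, e+5=j.

wihinzj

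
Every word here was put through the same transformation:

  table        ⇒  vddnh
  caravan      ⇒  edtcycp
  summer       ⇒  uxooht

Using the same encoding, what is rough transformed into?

Shifts by position in table: pos 0: t→v (+2), pos 1: a→d (+3), pos 2: b→d (+2), pos 3: l→n (+2), pos 4: e→h (+3) — repeating every 3. The shifts repeat in a cycle of length 3: positions 0,1,… shift by +2, +3, +2, then the pattern repeats.
Applying it to rough: r+2=t, o+3=r, u+2=w, g+2=i, h+3=k.

trwik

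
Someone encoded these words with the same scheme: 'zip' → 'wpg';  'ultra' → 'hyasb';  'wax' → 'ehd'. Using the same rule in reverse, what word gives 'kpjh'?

acid

The output letters match the input read backwards, each shifted +7: zip reversed is piz. The word is reversed, then every letter is shifted forward by 7.
Decoding kpjh: shift back: k−7=d, p−7=i, j−7=c, h−7=a → dica; then reverse → acid.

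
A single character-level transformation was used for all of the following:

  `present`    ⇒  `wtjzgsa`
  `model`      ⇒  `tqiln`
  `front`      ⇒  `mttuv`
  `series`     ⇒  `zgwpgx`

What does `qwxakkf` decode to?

justify

A repeating key of period 3 is used — shifts +7, +2, +5 over and over.
Decoding qwxakkf: q−7=j, w−2=u, x−5=s, a−7=t, k−2=i, k−5=f, f−7=y.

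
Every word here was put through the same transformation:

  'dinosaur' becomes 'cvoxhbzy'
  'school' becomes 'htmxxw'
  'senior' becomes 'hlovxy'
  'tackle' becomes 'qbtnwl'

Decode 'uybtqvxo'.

fraction

d(3)→c(2) and i(8)→v(21) fit y≡9x+1 (mod 26); the inverse of 9 mod 26 is 3. This is an affine cipher: with a=0,…,z=25, each position x becomes (9x+1) mod 26.
Reversing it on uybtqvxo: u(20)→3·(20−1)≡5=f; y(24)→3·(24−1)≡17=r; b(1)→3·(1−1)≡0=a; t(19)→3·(19−1)≡2=c; q(16)→3·(16−1)≡19=t; v(21)→3·(21−1)≡8=i; x(23)→3·(23−1)≡14=o; o(14)→3·(14−1)≡13=n (all mod 26).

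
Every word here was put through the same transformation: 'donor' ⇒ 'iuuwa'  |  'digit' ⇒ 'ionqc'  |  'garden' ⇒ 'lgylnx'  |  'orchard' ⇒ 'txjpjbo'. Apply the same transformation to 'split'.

xvsqc

In donor: d→i is +5, o→u is +6, n→u is +7, o→w is +8 — the shift increases by 1 each position. Letter i (0-indexed) is shifted by i+5, so successive shifts are 5, 6, 7, ….
For split: s+5=x, p+6=v, l+7=s, i+8=q, t+9=c.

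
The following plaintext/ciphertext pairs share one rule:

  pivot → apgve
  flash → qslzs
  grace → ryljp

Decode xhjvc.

Shifts by position in pivot: pos 0: p→a (+11), pos 1: i→p (+7), pos 2: v→g (+11), pos 3: o→v (+7) — repeating every 2. The shifts repeat in a cycle of length 2: positions 0,1,… shift by +11, +7, then the pattern repeats.
Reversing it on xhjvc: x−11=m, h−7=a, j−11=y, v−7=o, c−11=r.

mayor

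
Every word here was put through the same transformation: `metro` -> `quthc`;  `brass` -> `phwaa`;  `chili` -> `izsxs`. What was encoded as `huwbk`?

m(12)→q(16) and e(4)→u(20) fit y≡19x+22 (mod 26); the inverse of 19 mod 26 is 11. Treating letters as 0–25, the rule is x ↦ 19x + 22 (mod 26).
Reversing it on huwbk: h(7)→11·(7−22)≡17=r; u(20)→11·(20−22)≡4=e; w(22)→11·(22−22)≡0=a; b(1)→11·(1−22)≡3=d; k(10)→11·(10−22)≡24=y (all mod 26).

ready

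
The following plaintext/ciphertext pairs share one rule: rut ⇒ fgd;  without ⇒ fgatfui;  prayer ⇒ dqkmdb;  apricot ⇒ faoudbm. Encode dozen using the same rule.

zqlap

The output letters match the input read backwards, each shifted +12: rut reversed is tur. Read the word backwards and shift each letter +12.
Applying it to dozen: reverse → nezod; then shift: n+12=z, e+12=q, z+12=l, o+12=a, d+12=p.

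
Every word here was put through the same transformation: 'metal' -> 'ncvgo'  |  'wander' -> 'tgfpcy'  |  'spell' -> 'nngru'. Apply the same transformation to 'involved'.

The output letters match the input read backwards, each shifted +2: metal reversed is latem. The word is reversed, then every letter is shifted forward by 2.
On involved: reverse → devlovni; then shift: d+2=f, e+2=g, v+2=x, l+2=n, o+2=q, v+2=x, n+2=p, i+2=k.

fgxnqxpk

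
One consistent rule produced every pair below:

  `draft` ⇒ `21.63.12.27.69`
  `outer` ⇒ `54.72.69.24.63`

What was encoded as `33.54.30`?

d(#4)→21 and r(#18)→63: differences scale by 3, so n = 3·pos + 9. With a=1..z=26, the number is 3·pos + 9.
Reversing it on 33.54.30: 33→(33−9)÷3=8=h, 54→(54−9)÷3=15=o, 30→(30−9)÷3=7=g.

hog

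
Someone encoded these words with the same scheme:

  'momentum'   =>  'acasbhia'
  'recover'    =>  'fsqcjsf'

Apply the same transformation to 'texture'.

hslhifs

Compare letters: m→a is +14, o→c is +14, m→a is +14 — a constant shift. Every letter moves 14 places later in the alphabet, wrapping around z→a.
Applying it to texture: t+14=h, e+14=s, x+14=l, t+14=h, u+14=i, r+14=f, e+14=s.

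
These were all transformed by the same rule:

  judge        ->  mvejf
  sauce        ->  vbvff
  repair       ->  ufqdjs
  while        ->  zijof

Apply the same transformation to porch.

spsfi

Shifts by position in judge: pos 0: j→m (+3), pos 1: u→v (+1), pos 2: d→e (+1), pos 3: g→j (+3), pos 4: e→f (+1) — repeating every 3. A repeating key of period 3 is used — shifts +3, +1, +1 over and over.
For porch: p+3=s, o+1=p, r+1=s, c+3=f, h+1=i.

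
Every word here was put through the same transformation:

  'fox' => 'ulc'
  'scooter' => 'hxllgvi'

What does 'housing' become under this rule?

Each pair mirrors across the alphabet (f↔u, o↔l, x↔c): positions sum to 25. This is the alphabet-reversal cipher (Atbash): a becomes z, b becomes y, etc.
Applying it to housing: h↔s, o↔l, u↔f, s↔h, i↔r, n↔m, g↔t.

slfhrmt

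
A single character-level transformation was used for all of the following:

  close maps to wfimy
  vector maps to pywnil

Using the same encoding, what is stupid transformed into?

mnojcx

Compare letters: c→w is +20, l→f is +20, o→i is +20 — a constant shift. Each letter is shifted forward by 20 in the alphabet (a Caesar shift of +20).
Applying it to stupid: s+20=m, t+20=n, u+20=o, p+20=j, i+20=c, d+20=x.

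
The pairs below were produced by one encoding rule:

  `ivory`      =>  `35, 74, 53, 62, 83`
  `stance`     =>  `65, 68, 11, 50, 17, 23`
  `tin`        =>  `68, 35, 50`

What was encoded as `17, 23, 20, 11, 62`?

i(#9)→35 and v(#22)→74: differences scale by 3, so n = 3·pos + 8. Each letter becomes 3×(its alphabet position, a=1..z=26) + 8.
Reversing it on 17, 23, 20, 11, 62: 17→(17−8)÷3=3=c, 23→(23−8)÷3=5=e, 20→(20−8)÷3=4=d, 11→(11−8)÷3=1=a, 62→(62−8)÷3=18=r.

cedar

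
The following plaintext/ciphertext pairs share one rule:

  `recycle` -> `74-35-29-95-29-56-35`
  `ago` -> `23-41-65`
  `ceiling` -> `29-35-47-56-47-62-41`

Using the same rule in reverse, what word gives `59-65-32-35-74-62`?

modern

The formula is n = 3×(alphabet index, a=1) + 20.
Reversing it on 59-65-32-35-74-62: 59→(59−20)÷3=13=m, 65→(65−20)÷3=15=o, 32→(32−20)÷3=4=d, 35→(35−20)÷3=5=e, 74→(74−20)÷3=18=r, 62→(62−20)÷3=14=n.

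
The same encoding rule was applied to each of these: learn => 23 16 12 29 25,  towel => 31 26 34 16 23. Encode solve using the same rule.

30 26 23 33 16

l is letter #12 and maps to 23: an offset of 11. Each letter is replaced by its alphabet position (a=1..z=26) + 11.
For solve: s=19→30, o=15→26, l=12→23, v=22→33, e=5→16.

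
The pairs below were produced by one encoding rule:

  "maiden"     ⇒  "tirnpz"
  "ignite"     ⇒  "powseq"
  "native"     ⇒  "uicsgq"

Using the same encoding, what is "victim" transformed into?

cqldty

In maiden: m→t is +7, a→i is +8, i→r is +9, d→n is +10 — the shift increases by 1 each position. The shift increases by 1 at each position, starting from +7: 7, 8, 9, ….
For victim: v+7=c, i+8=q, c+9=l, t+10=d, i+11=t, m+12=y.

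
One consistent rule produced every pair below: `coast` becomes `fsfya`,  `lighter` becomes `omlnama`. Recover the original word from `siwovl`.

period

In coast: c→f is +3, o→s is +4, a→f is +5, s→y is +6 — the shift increases by 1 each position. The shift increases by 1 at each position, starting from +3: 3, 4, 5, ….
Undoing it on siwovl: s−3=p, i−4=e, w−5=r, o−6=i, v−7=o, l−8=d.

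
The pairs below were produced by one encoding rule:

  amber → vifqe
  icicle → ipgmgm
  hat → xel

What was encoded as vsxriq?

The word is reversed, then every letter is shifted forward by 4.
Undoing it on vsxriq: shift back: v−4=r, s−4=o, x−4=t, r−4=n, i−4=e, q−4=m → rotnem; then reverse → mentor.

mentor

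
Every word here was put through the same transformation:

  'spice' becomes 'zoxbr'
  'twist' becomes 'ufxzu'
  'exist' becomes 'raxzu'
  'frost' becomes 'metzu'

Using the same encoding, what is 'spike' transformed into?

zoxnr

s(18)→z(25) and p(15)→o(14) fit y≡21x+11 (mod 26); the inverse of 21 mod 26 is 5. Treating letters as 0–25, the rule is x ↦ 21x + 11 (mod 26).
For spike: s(18)→21·18+11≡25=z; p(15)→21·15+11≡14=o; i(8)→21·8+11≡23=x; k(10)→21·10+11≡13=n; e(4)→21·4+11≡17=r (all mod 26).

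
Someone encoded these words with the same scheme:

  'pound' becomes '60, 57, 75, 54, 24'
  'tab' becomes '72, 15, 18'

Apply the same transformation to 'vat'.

p(#16)→60 and o(#15)→57: differences scale by 3, so n = 3·pos + 12. Each letter becomes 3×(its alphabet position, a=1..z=26) + 12.
Applying it to vat: v=22→78, a=1→15, t=20→72.

78, 15, 72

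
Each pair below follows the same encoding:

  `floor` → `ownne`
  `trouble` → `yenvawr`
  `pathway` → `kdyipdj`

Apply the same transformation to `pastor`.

f(5)→o(14) and l(11)→w(22) fit y≡23x+3 (mod 26); the inverse of 23 mod 26 is 17. This is an affine cipher: with a=0,…,z=25, each position x becomes (23x+3) mod 26.
Applying it to pastor: p(15)→23·15+3≡10=k; a(0)→23·0+3≡3=d; s(18)→23·18+3≡1=b; t(19)→23·19+3≡24=y; o(14)→23·14+3≡13=n; r(17)→23·17+3≡4=e (all mod 26).

kdbyne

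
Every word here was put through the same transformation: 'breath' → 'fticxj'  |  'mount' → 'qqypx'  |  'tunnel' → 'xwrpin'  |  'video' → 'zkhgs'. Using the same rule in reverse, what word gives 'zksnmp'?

violin

Shifts by position in breath: pos 0: b→f (+4), pos 1: r→t (+2), pos 2: e→i (+4), pos 3: a→c (+2) — repeating every 2. The shifts repeat in a cycle of length 2: positions 0,1,… shift by +4, +2, then the pattern repeats.
Reversing it on zksnmp: z−4=v, k−2=i, s−4=o, n−2=l, m−4=i, p−2=n.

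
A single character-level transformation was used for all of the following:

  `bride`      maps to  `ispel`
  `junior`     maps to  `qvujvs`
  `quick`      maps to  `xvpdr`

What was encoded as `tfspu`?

It's a Vigenère-style cipher with numeric key [7,1]: position i shifts by key[i mod 2].
Decoding tfspu: t−7=m, f−1=e, s−7=l, p−1=o, u−7=n.

melon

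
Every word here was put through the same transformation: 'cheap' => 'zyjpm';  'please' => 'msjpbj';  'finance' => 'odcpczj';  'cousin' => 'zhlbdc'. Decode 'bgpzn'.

stack

c(2)→z(25) and h(7)→y(24) fit y≡5x+15 (mod 26); the inverse of 5 mod 26 is 21. Each letter's alphabet position (a=0..z=25) is mapped through 5·x+15 mod 26 — an affine cipher.
Undoing it on bgpzn: b(1)→21·(1−15)≡18=s; g(6)→21·(6−15)≡19=t; p(15)→21·(15−15)≡0=a; z(25)→21·(25−15)≡2=c; n(13)→21·(13−15)≡10=k (all mod 26).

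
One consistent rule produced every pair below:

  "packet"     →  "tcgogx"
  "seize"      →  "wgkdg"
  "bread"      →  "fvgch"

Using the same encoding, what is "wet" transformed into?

agx

The shift depends on letter class: consonant p→t is +4, but vowel a→c is +2. The rule splits by letter class: vowels +2, consonants +4.
For wet: w(cons)+4=a, e(vowel)+2=g, t(cons)+4=x.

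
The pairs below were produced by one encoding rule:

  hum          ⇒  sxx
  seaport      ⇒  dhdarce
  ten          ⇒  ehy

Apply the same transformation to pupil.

The shift depends on letter class: consonant h→s is +11, but vowel u→x is +3. Vowels shift forward by 3 and consonants shift forward by 11.
On pupil: p(cons)+11=a, u(vowel)+3=x, p(cons)+11=a, i(vowel)+3=l, l(cons)+11=w.

axalw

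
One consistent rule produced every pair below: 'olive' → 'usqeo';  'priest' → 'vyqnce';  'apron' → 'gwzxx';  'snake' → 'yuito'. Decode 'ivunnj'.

In olive: o→u is +6, l→s is +7, i→q is +8, v→e is +9 — the shift increases by 1 each position. Each letter shifts forward by (position + 6), i.e. 6, 7, 8, … — the shift grows by one for each successive letter.
Reversing it on ivunnj: i−6=c, v−7=o, u−8=m, n−9=e, n−10=d, j−11=y.

comedy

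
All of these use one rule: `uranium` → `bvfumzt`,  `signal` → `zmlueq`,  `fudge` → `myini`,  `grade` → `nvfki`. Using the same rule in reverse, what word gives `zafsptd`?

swallow

Shifts by position in uranium: pos 0: u→b (+7), pos 1: r→v (+4), pos 2: a→f (+5), pos 3: n→u (+7), pos 4: i→m (+4), pos 5: u→z (+5) — repeating every 3. The shifts repeat in a cycle of length 3: positions 0,1,… shift by +7, +4, +5, then the pattern repeats.
Undoing it on zafsptd: z−7=s, a−4=w, f−5=a, s−7=l, p−4=l, t−5=o, d−7=w.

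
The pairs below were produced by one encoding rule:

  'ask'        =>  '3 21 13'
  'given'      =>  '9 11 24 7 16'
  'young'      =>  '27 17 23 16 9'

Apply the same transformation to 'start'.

a is letter #1 and maps to 3: an offset of 2. Letters become their 1-based position plus 2 (so a→3, b→4, …).
For start: s=19→21, t=20→22, a=1→3, r=18→20, t=20→22.

21 22 3 20 22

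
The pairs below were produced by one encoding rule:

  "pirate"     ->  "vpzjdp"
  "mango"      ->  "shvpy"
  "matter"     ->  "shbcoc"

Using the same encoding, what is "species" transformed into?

ywmlspe

In pirate: p→v is +6, i→p is +7, r→z is +8, a→j is +9 — the shift increases by 1 each position. The shift increases by 1 at each position, starting from +6: 6, 7, 8, ….
For species: s+6=y, p+7=w, e+8=m, c+9=l, i+10=s, e+11=p, s+12=e.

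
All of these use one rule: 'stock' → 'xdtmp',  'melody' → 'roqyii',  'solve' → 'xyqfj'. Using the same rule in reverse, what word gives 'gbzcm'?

brush

Shifts by position in stock: pos 0: s→x (+5), pos 1: t→d (+10), pos 2: o→t (+5), pos 3: c→m (+10) — repeating every 2. A repeating key of period 2 is used — shifts +5, +10 over and over.
Reversing it on gbzcm: g−5=b, b−10=r, z−5=u, c−10=s, m−5=h.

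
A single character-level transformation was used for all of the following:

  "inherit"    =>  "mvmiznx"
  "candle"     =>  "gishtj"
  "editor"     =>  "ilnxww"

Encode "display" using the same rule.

hqxttfc

The shifts repeat in a cycle of length 3: positions 0,1,… shift by +4, +8, +5, then the pattern repeats.
For display: d+4=h, i+8=q, s+5=x, p+4=t, l+8=t, a+5=f, y+4=c.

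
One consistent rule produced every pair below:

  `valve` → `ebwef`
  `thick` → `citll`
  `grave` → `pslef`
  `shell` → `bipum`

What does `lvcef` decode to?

curve

Shifts by position in valve: pos 0: v→e (+9), pos 1: a→b (+1), pos 2: l→w (+11), pos 3: v→e (+9), pos 4: e→f (+1) — repeating every 3. The shifts repeat in a cycle of length 3: positions 0,1,… shift by +9, +1, +11, then the pattern repeats.
Decoding lvcef: l−9=c, v−1=u, c−11=r, e−9=v, f−1=e.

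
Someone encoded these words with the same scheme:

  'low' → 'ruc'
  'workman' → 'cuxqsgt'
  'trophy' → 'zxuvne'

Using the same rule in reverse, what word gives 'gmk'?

age

Compare letters: l→r is +6, o→u is +6, w→c is +6 — a constant shift. Every letter moves 6 places later in the alphabet, wrapping around z→a.
Reversing it on gmk: g−6=a, m−6=g, k−6=e.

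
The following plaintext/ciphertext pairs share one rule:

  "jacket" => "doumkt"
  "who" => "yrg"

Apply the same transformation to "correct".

dmobbym

Read the word backwards and shift each letter +10.
On correct: reverse → tcerroc; then shift: t+10=d, c+10=m, e+10=o, r+10=b, r+10=b, o+10=y, c+10=m.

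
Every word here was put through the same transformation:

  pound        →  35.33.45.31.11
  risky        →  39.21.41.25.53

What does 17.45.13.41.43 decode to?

guest

p(#16)→35 and o(#15)→33: differences scale by 2, so n = 2·pos + 3. Each letter becomes 2×(its alphabet position, a=1..z=26) + 3.
Reversing it on 17.45.13.41.43: 17→(17−3)÷2=7=g, 45→(45−3)÷2=21=u, 13→(13−3)÷2=5=e, 41→(41−3)÷2=19=s, 43→(43−3)÷2=20=t.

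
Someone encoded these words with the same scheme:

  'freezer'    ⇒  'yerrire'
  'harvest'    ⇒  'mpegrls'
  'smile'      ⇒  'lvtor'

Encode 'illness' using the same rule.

f(5)→y(24) and r(17)→e(4) fit y≡7x+15 (mod 26); the inverse of 7 mod 26 is 15. Each letter's alphabet position (a=0..z=25) is mapped through 7·x+15 mod 26 — an affine cipher.
On illness: i(8)→7·8+15≡19=t; l(11)→7·11+15≡14=o; l(11)→7·11+15≡14=o; n(13)→7·13+15≡2=c; e(4)→7·4+15≡17=r; s(18)→7·18+15≡11=l; s(18)→7·18+15≡11=l (all mod 26).

toocrll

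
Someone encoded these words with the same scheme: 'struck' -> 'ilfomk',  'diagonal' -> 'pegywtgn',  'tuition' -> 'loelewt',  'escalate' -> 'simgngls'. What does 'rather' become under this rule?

s(18)→i(8) and t(19)→l(11) fit y≡3x+6 (mod 26); the inverse of 3 mod 26 is 9. Each letter's alphabet position (a=0..z=25) is mapped through 3·x+6 mod 26 — an affine cipher.
On rather: r(17)→3·17+6≡5=f; a(0)→3·0+6≡6=g; t(19)→3·19+6≡11=l; h(7)→3·7+6≡1=b; e(4)→3·4+6≡18=s; r(17)→3·17+6≡5=f (all mod 26).

fglbsf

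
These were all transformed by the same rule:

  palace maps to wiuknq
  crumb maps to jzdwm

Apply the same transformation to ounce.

In palace: p→w is +7, a→i is +8, l→u is +9, a→k is +10 — the shift increases by 1 each position. The shift increases by 1 at each position, starting from +7: 7, 8, 9, ….
On ounce: o+7=v, u+8=c, n+9=w, c+10=m, e+11=p.

vcwmp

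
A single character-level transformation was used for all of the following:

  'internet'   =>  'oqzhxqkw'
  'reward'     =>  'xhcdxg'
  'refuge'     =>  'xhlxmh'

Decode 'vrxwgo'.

portal

Shifts by position in internet: pos 0: i→o (+6), pos 1: n→q (+3), pos 2: t→z (+6), pos 3: e→h (+3) — repeating every 2. It's a Vigenère-style cipher with numeric key [6,3]: position i shifts by key[i mod 2].
Decoding vrxwgo: v−6=p, r−3=o, x−6=r, w−3=t, g−6=a, o−3=l.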